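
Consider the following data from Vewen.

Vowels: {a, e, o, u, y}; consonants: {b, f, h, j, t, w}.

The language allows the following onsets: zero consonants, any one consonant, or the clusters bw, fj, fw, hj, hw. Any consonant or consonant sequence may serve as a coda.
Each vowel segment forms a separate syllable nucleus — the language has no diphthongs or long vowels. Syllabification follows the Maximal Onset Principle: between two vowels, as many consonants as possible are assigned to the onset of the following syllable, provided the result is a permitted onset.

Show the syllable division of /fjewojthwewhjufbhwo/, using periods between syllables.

fje.wojt.hwew.hjufb.hwo

Nuclei (vowels): e, o, e, u, o → 5 syllables.
/e…o/ gap (V1→V2): just /w/ — single C goes to the following onset.
/o…e/ gap (V2→V3): /jthw/ splits as /jt/ + /hw/ (/hw/ is the longest suffix that is a licit onset).
/e…u/ gap (V3→V4): cluster /whj/ — the longest permitted-onset suffix is /hj/; onset = /hj/, preceding coda = /w/.
/u…o/ gap (V4→V5): cluster /fbhw/ — the longest permitted-onset suffix is /hw/; onset = /hw/, preceding coda = /fb/.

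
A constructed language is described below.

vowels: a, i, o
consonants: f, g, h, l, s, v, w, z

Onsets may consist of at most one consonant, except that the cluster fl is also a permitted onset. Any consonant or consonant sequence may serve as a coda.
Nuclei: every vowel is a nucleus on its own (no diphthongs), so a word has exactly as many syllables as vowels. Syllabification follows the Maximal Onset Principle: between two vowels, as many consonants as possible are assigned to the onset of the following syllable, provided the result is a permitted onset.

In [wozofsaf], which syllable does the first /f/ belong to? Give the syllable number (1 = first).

Nuclei (vowels): o, o, a → 3 syllables.
σ1/σ2 boundary: /z/ → onset of the next syllable (single consonants are always licit onsets).
σ2/σ3 boundary: cluster /fs/ — the longest permitted-onset suffix is /s/; onset = /s/, preceding coda = /f/.
So the parse is wo.zof.saf.
The first /f/ is in the coda of syllable 2 (/zof/).

2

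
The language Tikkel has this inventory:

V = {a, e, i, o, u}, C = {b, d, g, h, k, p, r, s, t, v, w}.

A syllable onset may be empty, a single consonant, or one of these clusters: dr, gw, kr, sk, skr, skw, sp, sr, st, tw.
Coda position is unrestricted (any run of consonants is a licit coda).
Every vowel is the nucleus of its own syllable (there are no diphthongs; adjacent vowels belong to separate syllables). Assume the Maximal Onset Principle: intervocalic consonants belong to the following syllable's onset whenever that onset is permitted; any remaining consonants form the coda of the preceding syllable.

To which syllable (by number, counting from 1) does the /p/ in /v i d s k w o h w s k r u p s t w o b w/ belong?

3

Nuclei (vowels): i, o, u, o → 4 syllables.
σ1/σ2 boundary: cluster /dskw/ — the longest permitted-onset suffix is /skw/; onset = /skw/, preceding coda = /d/.
σ2/σ3 boundary: /hwskr/ splits as /hw/ + /skr/ (/skr/ is the longest suffix that is a licit onset).
σ3/σ4 boundary: cluster /pstw/ — the longest permitted-onset suffix is /tw/; onset = /tw/, preceding coda = /ps/.
So the parse is vid.skwohw.skrups.twobw.
The /p/ is in the coda of syllable 3 (/skrups/).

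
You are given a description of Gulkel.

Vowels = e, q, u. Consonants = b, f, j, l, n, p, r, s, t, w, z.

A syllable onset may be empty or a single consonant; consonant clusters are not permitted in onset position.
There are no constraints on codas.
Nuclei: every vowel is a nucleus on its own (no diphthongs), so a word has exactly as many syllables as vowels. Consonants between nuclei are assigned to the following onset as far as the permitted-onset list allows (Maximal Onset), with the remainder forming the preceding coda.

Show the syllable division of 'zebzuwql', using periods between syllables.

The vowels are e, u, q — 3 nuclei, so 3 syllables.
σ1/σ2 boundary: cluster /bz/ — the longest permitted-onset suffix is /z/; onset = /z/, preceding coda = /b/.
σ2/σ3 boundary: /w/ → onset of the next syllable (single consonants are always licit onsets).

zeb.zu.wql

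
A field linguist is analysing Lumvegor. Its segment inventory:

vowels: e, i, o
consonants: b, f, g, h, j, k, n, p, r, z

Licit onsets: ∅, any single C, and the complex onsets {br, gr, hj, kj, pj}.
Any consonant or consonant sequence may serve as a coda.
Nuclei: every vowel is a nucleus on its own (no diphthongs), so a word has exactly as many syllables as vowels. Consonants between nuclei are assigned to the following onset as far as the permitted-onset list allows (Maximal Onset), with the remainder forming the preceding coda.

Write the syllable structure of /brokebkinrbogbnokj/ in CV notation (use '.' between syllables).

CCV.CVC.CVCC.CVCC.CVCC

Nuclei (vowels): o, e, i, o, o → 5 syllables.
V1 /o/ – V2 /e/: /k/ is a single consonant, so it becomes the next onset.
V2 /e/ – V3 /i/: cluster /bk/ — the longest permitted-onset suffix is /k/; onset = /k/, preceding coda = /b/.
V3 /i/ – V4 /o/: /nrb/; trying suffixes from longest down, /b/ is the first permitted one, so coda /nr/ | onset /b/.
V4 /o/ – V5 /o/: /gbn/; trying suffixes from longest down, /n/ is the first permitted one, so coda /gb/ | onset /n/.
Putting it together: bro.keb.kinr.bogb.nokj.
Mapping each syllable to C/V: /bro/ → CCV, /keb/ → CVC, /kinr/ → CVCC, /bogb/ → CVCC, /nokj/ → CVCC.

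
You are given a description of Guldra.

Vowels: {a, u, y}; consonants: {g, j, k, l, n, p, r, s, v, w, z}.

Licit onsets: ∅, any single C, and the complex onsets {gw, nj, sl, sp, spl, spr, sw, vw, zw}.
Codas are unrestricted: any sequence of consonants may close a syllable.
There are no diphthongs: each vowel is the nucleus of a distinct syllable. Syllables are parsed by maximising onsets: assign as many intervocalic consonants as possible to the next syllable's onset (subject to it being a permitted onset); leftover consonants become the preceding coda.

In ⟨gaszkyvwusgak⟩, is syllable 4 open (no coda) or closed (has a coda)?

closed

Vowels present: a, y, u, a; each is a nucleus, giving 4 syllables.
V1 /a/ – V2 /y/: /szk/ — longest licit onset from the right is /k/, leaving /sz/ as coda.
V2 /y/ – V3 /u/: /vw/ — entire cluster is a permitted onset → onset /vw/, coda ∅.
V3 /u/ – V4 /a/: /sg/ splits as /s/ + /g/ (/g/ is the longest suffix that is a licit onset).
Result: gasz.ky.vwus.gak.
Syllable 4 is /gak/ with coda /k/, so it is closed.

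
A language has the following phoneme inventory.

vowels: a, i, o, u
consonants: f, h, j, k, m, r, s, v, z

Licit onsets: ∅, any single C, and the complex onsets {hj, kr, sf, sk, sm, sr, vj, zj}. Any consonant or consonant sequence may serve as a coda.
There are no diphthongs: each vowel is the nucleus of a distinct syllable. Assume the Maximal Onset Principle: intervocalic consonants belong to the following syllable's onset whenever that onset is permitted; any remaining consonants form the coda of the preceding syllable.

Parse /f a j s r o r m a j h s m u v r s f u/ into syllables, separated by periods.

Vowels present: a, o, a, u, u; each is a nucleus, giving 5 syllables.
σ1/σ2 boundary: /jsr/ splits as /j/ + /sr/ (/sr/ is the longest suffix that is a licit onset).
σ2/σ3 boundary: cluster /rm/ — the longest permitted-onset suffix is /m/; onset = /m/, preceding coda = /r/.
σ3/σ4 boundary: cluster /jhsm/ — the longest permitted-onset suffix is /sm/; onset = /sm/, preceding coda = /jh/.
σ4/σ5 boundary: cluster /vrsf/ — the longest permitted-onset suffix is /sf/; onset = /sf/, preceding coda = /vr/.

faj.sror.majh.smuvr.sfu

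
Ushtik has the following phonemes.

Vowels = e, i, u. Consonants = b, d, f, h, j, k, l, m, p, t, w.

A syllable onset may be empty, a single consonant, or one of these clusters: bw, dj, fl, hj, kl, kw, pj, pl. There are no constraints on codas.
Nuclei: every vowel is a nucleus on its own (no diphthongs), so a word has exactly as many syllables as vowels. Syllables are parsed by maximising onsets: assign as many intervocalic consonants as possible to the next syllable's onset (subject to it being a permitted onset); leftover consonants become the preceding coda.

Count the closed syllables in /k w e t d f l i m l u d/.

Vowels present: e, i, u; each is a nucleus, giving 3 syllables.
σ1/σ2 boundary: cluster /tdfl/ — the longest permitted-onset suffix is /fl/; onset = /fl/, preceding coda = /td/.
σ2/σ3 boundary: cluster /ml/ — the longest permitted-onset suffix is /l/; onset = /l/, preceding coda = /m/.
Putting it together: kwetd.flim.lud.
Classifying each syllable: /kwetd/ (closed), /flim/ (closed), /lud/ (closed).
Closed syllables: 3.

3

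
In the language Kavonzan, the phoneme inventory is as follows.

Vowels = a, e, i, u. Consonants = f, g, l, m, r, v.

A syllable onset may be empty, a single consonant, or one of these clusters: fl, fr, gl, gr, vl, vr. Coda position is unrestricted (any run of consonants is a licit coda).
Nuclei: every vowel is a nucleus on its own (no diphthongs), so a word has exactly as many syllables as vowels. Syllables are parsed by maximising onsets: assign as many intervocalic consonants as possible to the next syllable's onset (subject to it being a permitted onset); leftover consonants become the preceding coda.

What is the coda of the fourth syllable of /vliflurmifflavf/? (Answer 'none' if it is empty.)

vf

Nuclei (vowels): i, u, i, a → 4 syllables.
Between /i/ (V1) and /u/ (V2): /fl/ is a licit onset in full, so it all attaches to the next syllable.
Between /u/ (V2) and /i/ (V3): /rm/ — longest licit onset from the right is /m/, leaving /r/ as coda.
Between /i/ (V3) and /a/ (V4): /ffl/; trying suffixes from longest down, /fl/ is the first permitted one, so coda /f/ | onset /fl/.
Putting it together: vli.flur.mif.flavf.
Syllable 4 is /flavf/: onset /fl/, nucleus /a/, coda /vf/.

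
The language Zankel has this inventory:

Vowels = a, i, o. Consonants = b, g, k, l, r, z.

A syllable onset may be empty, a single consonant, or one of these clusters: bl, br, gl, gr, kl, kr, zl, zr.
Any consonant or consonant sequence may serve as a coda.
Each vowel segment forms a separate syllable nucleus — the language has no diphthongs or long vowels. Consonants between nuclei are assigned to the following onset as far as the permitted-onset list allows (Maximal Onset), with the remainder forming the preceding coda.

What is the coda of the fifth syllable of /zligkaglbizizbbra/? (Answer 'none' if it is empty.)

Nuclei (vowels): i, a, i, i, a → 5 syllables.
V1 /i/ – V2 /a/: /gk/ — longest licit onset from the right is /k/, leaving /g/ as coda.
V2 /a/ – V3 /i/: /glb/; trying suffixes from longest down, /b/ is the first permitted one, so coda /gl/ | onset /b/.
V3 /i/ – V4 /i/: /z/ → onset of the next syllable (single consonants are always licit onsets).
V4 /i/ – V5 /a/: /zbbr/ — longest licit onset from the right is /br/, leaving /zb/ as coda.
Syllabification: zlig.kagl.bi.zizb.bra.
Syllable 5 is /bra/: onset /br/, nucleus /a/, coda ∅.

none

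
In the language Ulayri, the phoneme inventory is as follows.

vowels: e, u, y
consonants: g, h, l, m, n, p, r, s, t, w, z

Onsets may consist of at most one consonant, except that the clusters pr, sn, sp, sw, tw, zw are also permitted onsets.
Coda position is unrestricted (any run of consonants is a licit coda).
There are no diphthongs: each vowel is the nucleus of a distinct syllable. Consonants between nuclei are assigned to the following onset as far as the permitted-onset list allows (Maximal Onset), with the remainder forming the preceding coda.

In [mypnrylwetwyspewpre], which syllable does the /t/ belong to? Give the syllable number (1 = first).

4

Nuclei (vowels): y, y, e, y, e, e → 6 syllables.
σ1/σ2 boundary: /pnr/ splits as /pn/ + /r/ (/r/ is the longest suffix that is a licit onset).
σ2/σ3 boundary: cluster /lw/ — the longest permitted-onset suffix is /w/; onset = /w/, preceding coda = /l/.
σ3/σ4 boundary: cluster /tw/ — /tw/ is itself a permitted onset, so the whole cluster goes right; preceding coda = ∅.
σ4/σ5 boundary: /sp/ — entire cluster is a permitted onset → onset /sp/, coda ∅.
σ5/σ6 boundary: /wpr/ splits as /w/ + /pr/ (/pr/ is the longest suffix that is a licit onset).
So the parse is mypn.ryl.we.twy.spew.pre.
The /t/ is in the onset of syllable 4 (/twy/).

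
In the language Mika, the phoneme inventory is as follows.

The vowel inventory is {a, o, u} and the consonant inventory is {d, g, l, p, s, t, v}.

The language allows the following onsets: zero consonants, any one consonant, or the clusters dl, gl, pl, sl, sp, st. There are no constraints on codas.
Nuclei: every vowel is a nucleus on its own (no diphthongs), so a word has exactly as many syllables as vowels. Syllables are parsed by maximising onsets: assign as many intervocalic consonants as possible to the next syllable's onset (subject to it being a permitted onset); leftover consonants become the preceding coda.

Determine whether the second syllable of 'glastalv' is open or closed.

Nuclei (vowels): a, a → 2 syllables.
σ1/σ2 boundary: /st/ is a licit onset in full, so it all attaches to the next syllable.
Syllabification: gla.stalv.
Syllable 2 is /stalv/ with coda /lv/, so it is closed.

closed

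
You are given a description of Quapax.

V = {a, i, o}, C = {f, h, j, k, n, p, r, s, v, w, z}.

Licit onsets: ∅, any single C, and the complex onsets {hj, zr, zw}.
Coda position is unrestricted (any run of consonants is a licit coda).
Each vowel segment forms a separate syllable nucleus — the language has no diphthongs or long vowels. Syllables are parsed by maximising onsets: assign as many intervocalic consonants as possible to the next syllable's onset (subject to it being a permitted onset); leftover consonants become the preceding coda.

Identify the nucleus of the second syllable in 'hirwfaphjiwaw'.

The vowels are i, a, i, a — 4 nuclei, so 4 syllables.
The second nucleus (vowel 2 from the left) is /a/.

a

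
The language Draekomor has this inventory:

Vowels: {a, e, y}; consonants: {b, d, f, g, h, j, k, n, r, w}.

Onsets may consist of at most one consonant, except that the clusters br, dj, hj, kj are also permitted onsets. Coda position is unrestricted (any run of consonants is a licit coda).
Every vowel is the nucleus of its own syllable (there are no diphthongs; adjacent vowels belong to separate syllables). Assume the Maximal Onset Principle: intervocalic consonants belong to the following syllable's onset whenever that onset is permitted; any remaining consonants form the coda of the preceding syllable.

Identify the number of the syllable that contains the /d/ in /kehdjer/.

Vowels present: e, e; each is a nucleus, giving 2 syllables.
σ1/σ2 boundary: /hdj/; trying suffixes from longest down, /dj/ is the first permitted one, so coda /h/ | onset /dj/.
Syllabification: keh.djer.
The /d/ is in the onset of syllable 2 (/djer/).

2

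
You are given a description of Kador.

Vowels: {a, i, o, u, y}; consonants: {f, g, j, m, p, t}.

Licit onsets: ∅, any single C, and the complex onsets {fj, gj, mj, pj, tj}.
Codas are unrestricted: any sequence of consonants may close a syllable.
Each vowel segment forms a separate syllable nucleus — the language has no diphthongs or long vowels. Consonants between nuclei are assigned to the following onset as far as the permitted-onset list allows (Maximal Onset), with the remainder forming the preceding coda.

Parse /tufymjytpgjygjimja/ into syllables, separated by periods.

tu.fy.mjytp.gjy.gji.mja

The vowels are u, y, y, y, i, a — 6 nuclei, so 6 syllables.
Between /u/ (V1) and /y/ (V2): /f/ is a single consonant, so it becomes the next onset.
Between /y/ (V2) and /y/ (V3): cluster /mj/ — /mj/ is itself a permitted onset, so the whole cluster goes right; preceding coda = ∅.
Between /y/ (V3) and /y/ (V4): cluster /tpgj/ — the longest permitted-onset suffix is /gj/; onset = /gj/, preceding coda = /tp/.
Between /y/ (V4) and /i/ (V5): /gj/ is a licit onset in full, so it all attaches to the next syllable.
Between /i/ (V5) and /a/ (V6): cluster /mj/ — /mj/ is itself a permitted onset, so the whole cluster goes right; preceding coda = ∅.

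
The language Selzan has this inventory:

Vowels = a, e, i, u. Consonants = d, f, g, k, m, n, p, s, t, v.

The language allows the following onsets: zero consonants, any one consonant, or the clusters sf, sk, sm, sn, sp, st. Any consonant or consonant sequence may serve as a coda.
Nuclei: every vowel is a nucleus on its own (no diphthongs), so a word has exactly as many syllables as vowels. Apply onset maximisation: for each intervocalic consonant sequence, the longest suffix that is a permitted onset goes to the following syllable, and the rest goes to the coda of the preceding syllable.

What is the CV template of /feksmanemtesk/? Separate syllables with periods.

CVC.CCV.CVC.CVCC

Nuclei (vowels): e, a, e, e → 4 syllables.
σ1/σ2 boundary: /ksm/; trying suffixes from longest down, /sm/ is the first permitted one, so coda /k/ | onset /sm/.
σ2/σ3 boundary: /n/ → onset of the next syllable (single consonants are always licit onsets).
σ3/σ4 boundary: /mt/; trying suffixes from longest down, /t/ is the first permitted one, so coda /m/ | onset /t/.
Result: fek.sma.nem.tesk.
Mapping each syllable to C/V: /fek/ → CVC, /sma/ → CCV, /nem/ → CVC, /tesk/ → CVCC.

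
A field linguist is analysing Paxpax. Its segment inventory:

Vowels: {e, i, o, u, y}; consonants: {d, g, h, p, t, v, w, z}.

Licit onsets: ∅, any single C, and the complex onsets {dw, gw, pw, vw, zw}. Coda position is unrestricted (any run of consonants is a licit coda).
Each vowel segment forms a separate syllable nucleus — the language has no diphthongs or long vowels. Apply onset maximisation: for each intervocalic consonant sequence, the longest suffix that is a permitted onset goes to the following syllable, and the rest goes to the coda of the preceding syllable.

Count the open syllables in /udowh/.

Vowels present: u, o; each is a nucleus, giving 2 syllables.
Between /u/ (V1) and /o/ (V2): /d/ → onset of the next syllable (single consonants are always licit onsets).
So the parse is u.dowh.
Classifying each syllable: /u/ (open), /dowh/ (closed).
Open syllables: 1.

1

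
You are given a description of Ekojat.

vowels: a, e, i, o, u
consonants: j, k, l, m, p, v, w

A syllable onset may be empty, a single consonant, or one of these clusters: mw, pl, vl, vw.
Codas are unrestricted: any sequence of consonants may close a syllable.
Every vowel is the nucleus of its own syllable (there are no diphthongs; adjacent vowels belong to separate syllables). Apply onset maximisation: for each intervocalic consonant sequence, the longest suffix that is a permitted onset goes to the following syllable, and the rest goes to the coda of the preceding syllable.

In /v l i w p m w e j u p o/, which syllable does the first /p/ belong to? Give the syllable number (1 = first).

Nuclei (vowels): i, e, u, o → 4 syllables.
Between /i/ (V1) and /e/ (V2): /wpmw/; trying suffixes from longest down, /mw/ is the first permitted one, so coda /wp/ | onset /mw/.
Between /e/ (V2) and /u/ (V3): just /j/ — single C goes to the following onset.
Between /u/ (V3) and /o/ (V4): /p/ is a single consonant, so it becomes the next onset.
Putting it together: vliwp.mwe.ju.po.
The first /p/ is in the coda of syllable 1 (/vliwp/).

1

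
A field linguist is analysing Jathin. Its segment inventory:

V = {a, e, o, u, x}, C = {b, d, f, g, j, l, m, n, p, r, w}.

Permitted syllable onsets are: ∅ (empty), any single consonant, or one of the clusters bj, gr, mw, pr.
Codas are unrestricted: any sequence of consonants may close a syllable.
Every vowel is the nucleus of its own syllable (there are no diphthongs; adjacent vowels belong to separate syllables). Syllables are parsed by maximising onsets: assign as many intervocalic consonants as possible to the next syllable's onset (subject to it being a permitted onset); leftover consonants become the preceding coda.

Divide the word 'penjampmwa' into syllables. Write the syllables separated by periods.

pen.jamp.mwa

Vowels present: e, a, a; each is a nucleus, giving 3 syllables.
σ1/σ2 boundary: /nj/ splits as /n/ + /j/ (/j/ is the longest suffix that is a licit onset).
σ2/σ3 boundary: /mpmw/; trying suffixes from longest down, /mw/ is the first permitted one, so coda /mp/ | onset /mw/.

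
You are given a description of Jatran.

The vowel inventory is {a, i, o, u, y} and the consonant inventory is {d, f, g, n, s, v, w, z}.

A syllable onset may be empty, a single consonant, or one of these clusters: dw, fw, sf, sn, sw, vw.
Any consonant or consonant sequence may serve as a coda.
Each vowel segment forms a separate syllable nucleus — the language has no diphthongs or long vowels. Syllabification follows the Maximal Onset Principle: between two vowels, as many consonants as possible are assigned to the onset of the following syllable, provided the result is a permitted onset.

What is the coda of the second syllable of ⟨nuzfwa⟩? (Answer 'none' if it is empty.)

none

The vowels are u, a — 2 nuclei, so 2 syllables.
σ1/σ2 boundary: /zfw/ — longest licit onset from the right is /fw/, leaving /z/ as coda.
Result: nuz.fwa.
Syllable 2 is /fwa/: onset /fw/, nucleus /a/, coda ∅.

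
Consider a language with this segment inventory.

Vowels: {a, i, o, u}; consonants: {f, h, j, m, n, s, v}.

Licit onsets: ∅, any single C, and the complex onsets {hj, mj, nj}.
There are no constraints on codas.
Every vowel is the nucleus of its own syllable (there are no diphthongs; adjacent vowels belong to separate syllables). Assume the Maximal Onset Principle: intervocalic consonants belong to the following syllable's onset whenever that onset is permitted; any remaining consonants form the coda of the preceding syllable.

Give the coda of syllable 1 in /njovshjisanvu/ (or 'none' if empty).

Vowels present: o, i, a, u; each is a nucleus, giving 4 syllables.
σ1/σ2 boundary: cluster /vshj/ — the longest permitted-onset suffix is /hj/; onset = /hj/, preceding coda = /vs/.
σ2/σ3 boundary: /s/ is a single consonant, so it becomes the next onset.
σ3/σ4 boundary: /nv/ — longest licit onset from the right is /v/, leaving /n/ as coda.
So the parse is njovs.hji.san.vu.
Syllable 1 is /njovs/: onset /nj/, nucleus /o/, coda /vs/.

vs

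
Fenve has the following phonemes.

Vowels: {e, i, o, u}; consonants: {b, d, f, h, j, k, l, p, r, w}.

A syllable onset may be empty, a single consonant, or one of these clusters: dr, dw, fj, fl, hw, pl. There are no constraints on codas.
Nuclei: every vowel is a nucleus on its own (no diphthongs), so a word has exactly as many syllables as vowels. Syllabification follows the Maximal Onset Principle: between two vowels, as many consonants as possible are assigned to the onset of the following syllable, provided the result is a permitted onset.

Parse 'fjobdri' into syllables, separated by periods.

fjob.dri

Vowels present: o, i; each is a nucleus, giving 2 syllables.
σ1/σ2 boundary: cluster /bdr/ — the longest permitted-onset suffix is /dr/; onset = /dr/, preceding coda = /b/.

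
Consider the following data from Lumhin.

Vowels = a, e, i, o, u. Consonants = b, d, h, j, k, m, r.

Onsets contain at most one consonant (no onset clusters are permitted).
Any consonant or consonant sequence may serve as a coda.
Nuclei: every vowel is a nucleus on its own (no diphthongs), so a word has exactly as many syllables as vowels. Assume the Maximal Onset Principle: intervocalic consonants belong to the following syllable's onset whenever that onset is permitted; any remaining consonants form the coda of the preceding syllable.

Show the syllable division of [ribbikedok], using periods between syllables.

Nuclei (vowels): i, i, e, o → 4 syllables.
σ1/σ2 boundary: cluster /bb/ — the longest permitted-onset suffix is /b/; onset = /b/, preceding coda = /b/.
σ2/σ3 boundary: /k/ is a single consonant, so it becomes the next onset.
σ3/σ4 boundary: /d/ → onset of the next syllable (single consonants are always licit onsets).

rib.bi.ke.dok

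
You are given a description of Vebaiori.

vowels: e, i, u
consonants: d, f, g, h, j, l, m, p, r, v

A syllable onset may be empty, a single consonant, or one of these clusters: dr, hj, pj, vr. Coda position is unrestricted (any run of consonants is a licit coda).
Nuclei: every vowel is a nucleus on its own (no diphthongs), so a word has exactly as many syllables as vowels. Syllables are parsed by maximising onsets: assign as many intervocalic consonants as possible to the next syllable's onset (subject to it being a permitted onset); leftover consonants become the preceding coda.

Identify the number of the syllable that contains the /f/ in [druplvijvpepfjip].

The vowels are u, i, e, i — 4 nuclei, so 4 syllables.
V1 /u/ – V2 /i/: /plv/ — longest licit onset from the right is /v/, leaving /pl/ as coda.
V2 /i/ – V3 /e/: cluster /jvp/ — the longest permitted-onset suffix is /p/; onset = /p/, preceding coda = /jv/.
V3 /e/ – V4 /i/: /pfj/ — longest licit onset from the right is /j/, leaving /pf/ as coda.
So the parse is drupl.vijv.pepf.jip.
The /f/ is in the coda of syllable 3 (/pepf/).

3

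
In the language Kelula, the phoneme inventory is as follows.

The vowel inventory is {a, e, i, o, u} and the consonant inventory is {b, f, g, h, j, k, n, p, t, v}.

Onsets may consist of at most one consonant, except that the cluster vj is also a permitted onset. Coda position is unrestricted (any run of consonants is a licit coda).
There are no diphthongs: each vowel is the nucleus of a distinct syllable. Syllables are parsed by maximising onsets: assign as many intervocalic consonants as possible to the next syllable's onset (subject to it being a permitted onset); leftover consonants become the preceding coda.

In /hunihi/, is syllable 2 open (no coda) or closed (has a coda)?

open

Nuclei (vowels): u, i, i → 3 syllables.
V1 /u/ – V2 /i/: /n/ → onset of the next syllable (single consonants are always licit onsets).
V2 /i/ – V3 /i/: /h/ is a single consonant, so it becomes the next onset.
Putting it together: hu.ni.hi.
Syllable 2 is /ni/; it ends in its nucleus with no coda, so it is open.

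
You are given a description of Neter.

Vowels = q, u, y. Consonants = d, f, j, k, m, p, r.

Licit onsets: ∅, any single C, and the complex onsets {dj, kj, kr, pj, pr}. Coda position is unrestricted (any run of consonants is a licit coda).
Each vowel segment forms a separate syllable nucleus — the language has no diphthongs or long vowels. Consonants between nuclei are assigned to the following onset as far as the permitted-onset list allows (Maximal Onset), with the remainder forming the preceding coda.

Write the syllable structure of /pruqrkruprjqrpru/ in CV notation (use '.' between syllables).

CCV.VC.CCVCC.CVC.CCV

Vowels present: u, q, u, q, u; each is a nucleus, giving 5 syllables.
σ1/σ2 boundary: hiatus — the boundary sits between the two vowels.
σ2/σ3 boundary: /rkr/ splits as /r/ + /kr/ (/kr/ is the longest suffix that is a licit onset).
σ3/σ4 boundary: /prj/; trying suffixes from longest down, /j/ is the first permitted one, so coda /pr/ | onset /j/.
σ4/σ5 boundary: /rpr/; trying suffixes from longest down, /pr/ is the first permitted one, so coda /r/ | onset /pr/.
Syllabification: pru.qr.krupr.jqr.pru.
Mapping each syllable to C/V: /pru/ → CCV, /qr/ → VC, /krupr/ → CCVCC, /jqr/ → CVC, /pru/ → CCV.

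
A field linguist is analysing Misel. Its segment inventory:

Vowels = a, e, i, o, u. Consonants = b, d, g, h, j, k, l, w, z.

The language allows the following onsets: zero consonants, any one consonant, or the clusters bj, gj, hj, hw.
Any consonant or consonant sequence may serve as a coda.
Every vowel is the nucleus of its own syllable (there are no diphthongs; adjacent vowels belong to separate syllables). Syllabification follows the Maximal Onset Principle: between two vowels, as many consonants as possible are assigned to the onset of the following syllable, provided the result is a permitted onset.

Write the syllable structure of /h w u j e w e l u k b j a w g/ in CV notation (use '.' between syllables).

CCV.CV.CV.CVC.CCVCC

The vowels are u, e, e, u, a — 5 nuclei, so 5 syllables.
V1 /u/ – V2 /e/: just /j/ — single C goes to the following onset.
V2 /e/ – V3 /e/: just /w/ — single C goes to the following onset.
V3 /e/ – V4 /u/: /l/ → onset of the next syllable (single consonants are always licit onsets).
V4 /u/ – V5 /a/: /kbj/; trying suffixes from longest down, /bj/ is the first permitted one, so coda /k/ | onset /bj/.
So the parse is hwu.je.we.luk.bjawg.
Mapping each syllable to C/V: /hwu/ → CCV, /je/ → CV, /we/ → CV, /luk/ → CVC, /bjawg/ → CCVCC.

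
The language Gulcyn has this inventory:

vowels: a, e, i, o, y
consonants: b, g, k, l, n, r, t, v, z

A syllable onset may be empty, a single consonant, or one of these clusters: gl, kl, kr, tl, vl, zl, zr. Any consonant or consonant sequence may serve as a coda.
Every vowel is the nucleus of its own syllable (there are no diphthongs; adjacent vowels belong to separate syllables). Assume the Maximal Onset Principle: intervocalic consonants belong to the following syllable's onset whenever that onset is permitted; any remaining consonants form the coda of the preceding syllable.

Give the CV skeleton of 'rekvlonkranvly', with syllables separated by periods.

CVC.CCVC.CCVC.CCV

Vowels present: e, o, a, y; each is a nucleus, giving 4 syllables.
σ1/σ2 boundary: /kvl/ splits as /k/ + /vl/ (/vl/ is the longest suffix that is a licit onset).
σ2/σ3 boundary: /nkr/; trying suffixes from longest down, /kr/ is the first permitted one, so coda /n/ | onset /kr/.
σ3/σ4 boundary: cluster /nvl/ — the longest permitted-onset suffix is /vl/; onset = /vl/, preceding coda = /n/.
Putting it together: rek.vlon.kran.vly.
Mapping each syllable to C/V: /rek/ → CVC, /vlon/ → CCVC, /kran/ → CCVC, /vly/ → CCV.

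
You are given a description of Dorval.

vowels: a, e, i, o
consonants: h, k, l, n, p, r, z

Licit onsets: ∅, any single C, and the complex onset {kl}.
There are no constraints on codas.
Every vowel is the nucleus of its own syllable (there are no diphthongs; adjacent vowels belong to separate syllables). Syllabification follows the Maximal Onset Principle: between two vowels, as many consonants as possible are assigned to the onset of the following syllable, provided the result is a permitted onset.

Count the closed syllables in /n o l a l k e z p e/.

The vowels are o, a, e, e — 4 nuclei, so 4 syllables.
Between /o/ (V1) and /a/ (V2): /l/ → onset of the next syllable (single consonants are always licit onsets).
Between /a/ (V2) and /e/ (V3): cluster /lk/ — the longest permitted-onset suffix is /k/; onset = /k/, preceding coda = /l/.
Between /e/ (V3) and /e/ (V4): /zp/ — longest licit onset from the right is /p/, leaving /z/ as coda.
So the parse is no.lal.kez.pe.
Classifying each syllable: /no/ (open), /lal/ (closed), /kez/ (closed), /pe/ (open).
Closed syllables: 2.

2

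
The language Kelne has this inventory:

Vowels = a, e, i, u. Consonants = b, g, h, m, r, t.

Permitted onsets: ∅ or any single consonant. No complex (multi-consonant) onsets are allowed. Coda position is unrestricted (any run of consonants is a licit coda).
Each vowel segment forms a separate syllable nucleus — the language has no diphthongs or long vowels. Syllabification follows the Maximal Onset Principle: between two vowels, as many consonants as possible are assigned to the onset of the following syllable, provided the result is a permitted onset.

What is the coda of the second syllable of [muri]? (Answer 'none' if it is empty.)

Vowels present: u, i; each is a nucleus, giving 2 syllables.
/u…i/ gap (V1→V2): just /r/ — single C goes to the following onset.
So the parse is mu.ri.
Syllable 2 is /ri/: onset /r/, nucleus /i/, coda ∅.

none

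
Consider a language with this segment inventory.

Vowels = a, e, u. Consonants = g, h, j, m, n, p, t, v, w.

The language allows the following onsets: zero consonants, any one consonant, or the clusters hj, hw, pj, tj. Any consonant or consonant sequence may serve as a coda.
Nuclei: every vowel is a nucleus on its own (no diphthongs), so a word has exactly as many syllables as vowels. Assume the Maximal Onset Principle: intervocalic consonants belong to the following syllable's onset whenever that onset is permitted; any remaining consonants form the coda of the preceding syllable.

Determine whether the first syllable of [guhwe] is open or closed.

open

Vowels present: u, e; each is a nucleus, giving 2 syllables.
Between /u/ (V1) and /e/ (V2): /hw/ — entire cluster is a permitted onset → onset /hw/, coda ∅.
Putting it together: gu.hwe.
Syllable 1 is /gu/; it ends in its nucleus with no coda, so it is open.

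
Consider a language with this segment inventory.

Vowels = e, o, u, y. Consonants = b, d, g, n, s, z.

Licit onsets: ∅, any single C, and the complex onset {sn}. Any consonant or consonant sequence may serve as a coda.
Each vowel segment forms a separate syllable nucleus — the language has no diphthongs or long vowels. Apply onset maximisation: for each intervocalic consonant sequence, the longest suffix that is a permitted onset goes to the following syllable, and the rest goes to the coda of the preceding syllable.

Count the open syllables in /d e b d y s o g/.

1

The vowels are e, y, o — 3 nuclei, so 3 syllables.
Between /e/ (V1) and /y/ (V2): /bd/ — longest licit onset from the right is /d/, leaving /b/ as coda.
Between /y/ (V2) and /o/ (V3): just /s/ — single C goes to the following onset.
Result: deb.dy.sog.
Classifying each syllable: /deb/ (closed), /dy/ (open), /sog/ (closed).
Open syllables: 1.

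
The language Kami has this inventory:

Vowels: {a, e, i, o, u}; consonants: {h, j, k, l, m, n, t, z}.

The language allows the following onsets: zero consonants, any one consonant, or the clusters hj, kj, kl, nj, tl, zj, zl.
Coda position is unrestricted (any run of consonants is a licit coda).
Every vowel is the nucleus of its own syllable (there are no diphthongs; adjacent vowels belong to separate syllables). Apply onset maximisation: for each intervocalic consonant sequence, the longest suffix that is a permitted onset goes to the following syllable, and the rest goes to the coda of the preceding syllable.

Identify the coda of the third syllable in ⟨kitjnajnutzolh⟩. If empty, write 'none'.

t

Vowels present: i, a, u, o; each is a nucleus, giving 4 syllables.
Between /i/ (V1) and /a/ (V2): cluster /tjn/ — the longest permitted-onset suffix is /n/; onset = /n/, preceding coda = /tj/.
Between /a/ (V2) and /u/ (V3): cluster /jn/ — the longest permitted-onset suffix is /n/; onset = /n/, preceding coda = /j/.
Between /u/ (V3) and /o/ (V4): /tz/ — longest licit onset from the right is /z/, leaving /t/ as coda.
Putting it together: kitj.naj.nut.zolh.
Syllable 3 is /nut/: onset /n/, nucleus /u/, coda /t/.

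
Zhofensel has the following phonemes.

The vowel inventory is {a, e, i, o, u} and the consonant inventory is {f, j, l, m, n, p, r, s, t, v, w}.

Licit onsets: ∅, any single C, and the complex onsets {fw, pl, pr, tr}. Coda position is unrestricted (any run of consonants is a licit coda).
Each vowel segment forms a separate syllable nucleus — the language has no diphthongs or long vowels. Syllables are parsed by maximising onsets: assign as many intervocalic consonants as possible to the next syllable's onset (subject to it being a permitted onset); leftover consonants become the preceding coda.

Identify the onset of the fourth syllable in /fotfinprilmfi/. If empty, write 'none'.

Nuclei (vowels): o, i, i, i → 4 syllables.
Between /o/ (V1) and /i/ (V2): cluster /tf/ — the longest permitted-onset suffix is /f/; onset = /f/, preceding coda = /t/.
Between /i/ (V2) and /i/ (V3): /npr/; trying suffixes from longest down, /pr/ is the first permitted one, so coda /n/ | onset /pr/.
Between /i/ (V3) and /i/ (V4): cluster /lmf/ — the longest permitted-onset suffix is /f/; onset = /f/, preceding coda = /lm/.
Result: fot.fin.prilm.fi.
Syllable 4 is /fi/: onset /f/, nucleus /i/, coda ∅.

f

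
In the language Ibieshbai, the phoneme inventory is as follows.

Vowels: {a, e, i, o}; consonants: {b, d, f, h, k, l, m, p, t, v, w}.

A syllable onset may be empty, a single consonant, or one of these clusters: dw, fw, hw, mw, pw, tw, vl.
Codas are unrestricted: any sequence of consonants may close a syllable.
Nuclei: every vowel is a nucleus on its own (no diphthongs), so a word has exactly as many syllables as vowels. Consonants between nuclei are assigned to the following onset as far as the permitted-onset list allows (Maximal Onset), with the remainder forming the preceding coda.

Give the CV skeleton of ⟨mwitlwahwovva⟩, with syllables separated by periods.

CCVCC.CV.CCVC.CV

Vowels present: i, a, o, a; each is a nucleus, giving 4 syllables.
Between /i/ (V1) and /a/ (V2): cluster /tlw/ — the longest permitted-onset suffix is /w/; onset = /w/, preceding coda = /tl/.
Between /a/ (V2) and /o/ (V3): cluster /hw/ — /hw/ is itself a permitted onset, so the whole cluster goes right; preceding coda = ∅.
Between /o/ (V3) and /a/ (V4): cluster /vv/ — the longest permitted-onset suffix is /v/; onset = /v/, preceding coda = /v/.
So the parse is mwitl.wa.hwov.va.
Mapping each syllable to C/V: /mwitl/ → CCVCC, /wa/ → CV, /hwov/ → CCVC, /va/ → CV.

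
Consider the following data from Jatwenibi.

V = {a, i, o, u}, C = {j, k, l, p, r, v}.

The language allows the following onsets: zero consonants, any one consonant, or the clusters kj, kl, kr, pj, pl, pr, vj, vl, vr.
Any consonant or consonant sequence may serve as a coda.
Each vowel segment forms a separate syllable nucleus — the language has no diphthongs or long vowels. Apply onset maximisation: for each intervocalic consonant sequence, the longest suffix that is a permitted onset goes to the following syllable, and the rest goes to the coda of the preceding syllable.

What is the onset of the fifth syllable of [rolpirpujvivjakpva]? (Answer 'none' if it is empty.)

vj

Vowels present: o, i, u, i, a, a; each is a nucleus, giving 6 syllables.
/o…i/ gap (V1→V2): /lp/ — longest licit onset from the right is /p/, leaving /l/ as coda.
/i…u/ gap (V2→V3): /rp/ splits as /r/ + /p/ (/p/ is the longest suffix that is a licit onset).
/u…i/ gap (V3→V4): cluster /jv/ — the longest permitted-onset suffix is /v/; onset = /v/, preceding coda = /j/.
/i…a/ gap (V4→V5): cluster /vj/ — /vj/ is itself a permitted onset, so the whole cluster goes right; preceding coda = ∅.
/a…a/ gap (V5→V6): cluster /kpv/ — the longest permitted-onset suffix is /v/; onset = /v/, preceding coda = /kp/.
Syllabification: rol.pir.puj.vi.vjakp.va.
Syllable 5 is /vjakp/: onset /vj/, nucleus /a/, coda /kp/.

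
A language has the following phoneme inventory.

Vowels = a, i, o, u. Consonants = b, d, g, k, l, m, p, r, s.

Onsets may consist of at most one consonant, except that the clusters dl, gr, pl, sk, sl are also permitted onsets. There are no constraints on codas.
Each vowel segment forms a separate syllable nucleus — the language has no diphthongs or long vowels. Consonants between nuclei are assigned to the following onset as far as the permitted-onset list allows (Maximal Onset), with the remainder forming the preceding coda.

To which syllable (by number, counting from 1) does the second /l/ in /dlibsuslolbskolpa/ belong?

Nuclei (vowels): i, u, o, o, a → 5 syllables.
σ1/σ2 boundary: cluster /bs/ — the longest permitted-onset suffix is /s/; onset = /s/, preceding coda = /b/.
σ2/σ3 boundary: /sl/ is a licit onset in full, so it all attaches to the next syllable.
σ3/σ4 boundary: cluster /lbsk/ — the longest permitted-onset suffix is /sk/; onset = /sk/, preceding coda = /lb/.
σ4/σ5 boundary: /lp/ splits as /l/ + /p/ (/p/ is the longest suffix that is a licit onset).
Syllabification: dlib.su.slolb.skol.pa.
The second /l/ is in the onset of syllable 3 (/slolb/).

3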